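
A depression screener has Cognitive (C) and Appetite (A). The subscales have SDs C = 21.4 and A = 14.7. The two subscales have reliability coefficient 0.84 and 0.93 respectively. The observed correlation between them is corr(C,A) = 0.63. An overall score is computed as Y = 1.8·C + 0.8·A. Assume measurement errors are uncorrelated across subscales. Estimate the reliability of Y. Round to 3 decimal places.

Var(Y) = 1.8²·21.4² + 0.8²·14.7² + 2·[1.44·21.4·14.7·0.63] = 1622.09 + 570.774 = 2192.86.
Under uncorrelated errors the observed covariances equal the true-score covariances, so only the own-variance terms attenuate.
True-score variance = [1.8²·21.4²·0.84 + 0.8²·14.7²·0.93] + 570.774 = 1375 + 570.774 = 1945.77.
Reliability = 1945.77 / 2192.86 = 0.887.

0.887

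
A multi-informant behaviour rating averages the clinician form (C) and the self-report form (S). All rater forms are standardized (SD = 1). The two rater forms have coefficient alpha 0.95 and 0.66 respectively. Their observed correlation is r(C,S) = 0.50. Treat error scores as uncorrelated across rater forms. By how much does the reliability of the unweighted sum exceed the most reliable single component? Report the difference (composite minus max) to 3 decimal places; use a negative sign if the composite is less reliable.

Var(sum) = 2 + 1 = 3; true-score variance = 1.61 + 1 = 2.61; composite reliability = 0.8700.
Max component reliability = 0.9500.
Difference = 0.8700 − 0.9500 = -0.080.

-0.080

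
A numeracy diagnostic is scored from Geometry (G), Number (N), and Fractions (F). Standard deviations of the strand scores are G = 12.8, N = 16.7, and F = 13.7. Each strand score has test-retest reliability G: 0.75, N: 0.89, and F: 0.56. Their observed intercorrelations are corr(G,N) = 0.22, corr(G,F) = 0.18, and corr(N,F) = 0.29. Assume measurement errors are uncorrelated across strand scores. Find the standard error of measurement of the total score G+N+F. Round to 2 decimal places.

12.42

Var(total) = 630.42 + 289.882 = 920.302.
True-score variance = 476.199 + 289.882 = 766.081, so reliability = 0.8324.
Error variance = 920.302 − 766.081 = 154.221; SEM = √154.221 = 12.42.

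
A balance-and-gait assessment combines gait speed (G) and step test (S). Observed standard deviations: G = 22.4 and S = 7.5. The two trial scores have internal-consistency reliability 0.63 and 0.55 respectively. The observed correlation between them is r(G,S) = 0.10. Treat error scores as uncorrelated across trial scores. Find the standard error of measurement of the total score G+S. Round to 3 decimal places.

14.525

Var(total) = 558.01 + 33.6 = 591.61.
True-score variance = 347.046 + 33.6 = 380.646, so reliability = 0.6434.
Error variance = 591.61 − 380.646 = 210.964; SEM = √210.964 = 14.525.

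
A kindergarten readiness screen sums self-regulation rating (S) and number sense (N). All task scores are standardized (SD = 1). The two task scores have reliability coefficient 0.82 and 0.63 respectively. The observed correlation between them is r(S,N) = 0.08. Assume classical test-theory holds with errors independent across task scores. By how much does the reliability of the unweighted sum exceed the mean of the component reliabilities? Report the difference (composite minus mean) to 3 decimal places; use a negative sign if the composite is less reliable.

Var(sum) = 2 + 0.16 = 2.16; true-score variance = 1.45 + 0.16 = 1.61; composite reliability = 0.7454.
Mean component reliability = 0.7250.
Difference = 0.7454 − 0.7250 = 0.020.

0.020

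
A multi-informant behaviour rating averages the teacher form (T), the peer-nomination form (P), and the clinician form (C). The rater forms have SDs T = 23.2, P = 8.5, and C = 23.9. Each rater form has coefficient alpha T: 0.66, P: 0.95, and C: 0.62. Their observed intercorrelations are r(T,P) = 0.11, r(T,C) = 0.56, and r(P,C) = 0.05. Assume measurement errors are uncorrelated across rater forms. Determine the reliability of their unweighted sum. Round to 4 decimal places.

Var(T+P+C) = 23.2² + 8.5² + 23.9² + 2·[23.2·8.5·0.11 + 23.2·23.9·0.56 + 8.5·23.9·0.05] = 1181.7 + 684.717 = 1866.42.
With uncorrelated errors the cross-covariances are all true-score covariance, so they carry over unchanged; only the diagonal terms shrink to ρᵢσᵢ².
True-score variance = [23.2²·0.66 + 8.5²·0.95 + 23.9²·0.62] + 684.717 = 778.026 + 684.717 = 1462.74.
Reliability = 1462.74 / 1866.42 = 0.7837.

0.7837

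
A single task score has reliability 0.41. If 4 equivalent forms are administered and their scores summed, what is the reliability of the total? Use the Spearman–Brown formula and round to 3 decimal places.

ρ_k = kρ / (1 + (k−1)ρ) = 4·0.41 / (1 + 3·0.41) = 1.640 / 2.230 = 0.735.

0.735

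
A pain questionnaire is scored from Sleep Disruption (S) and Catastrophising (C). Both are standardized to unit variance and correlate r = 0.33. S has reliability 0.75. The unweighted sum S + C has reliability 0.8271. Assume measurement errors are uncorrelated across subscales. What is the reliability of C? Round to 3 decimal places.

0.790

Var(S+C) = 2 + 2·0.33 = 2.660.
True-score variance = ρ_S + ρ_C + 2·0.33, so 0.8271 = (0.75 + ρ_C + 0.66) / 2.660.
ρ_C = 0.8271·2.660 − 0.75 − 0.66 = 0.790.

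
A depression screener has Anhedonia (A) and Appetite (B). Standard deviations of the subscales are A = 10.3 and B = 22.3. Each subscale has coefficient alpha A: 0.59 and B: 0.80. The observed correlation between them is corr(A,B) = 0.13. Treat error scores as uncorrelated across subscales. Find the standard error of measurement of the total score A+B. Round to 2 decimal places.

Var(total) = 603.38 + 59.7194 = 663.099.
True-score variance = 460.425 + 59.7194 = 520.145, so reliability = 0.7844.
Error variance = 663.099 − 520.145 = 142.955; SEM = √142.955 = 11.96.

11.96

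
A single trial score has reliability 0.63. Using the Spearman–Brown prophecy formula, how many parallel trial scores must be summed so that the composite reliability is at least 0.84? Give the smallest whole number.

4

k ≥ ρ*(1−ρ₁)/(ρ₁(1−ρ*)) = 0.84·0.37 / (0.63·0.16) = 3.083.
Smallest integer k = 4.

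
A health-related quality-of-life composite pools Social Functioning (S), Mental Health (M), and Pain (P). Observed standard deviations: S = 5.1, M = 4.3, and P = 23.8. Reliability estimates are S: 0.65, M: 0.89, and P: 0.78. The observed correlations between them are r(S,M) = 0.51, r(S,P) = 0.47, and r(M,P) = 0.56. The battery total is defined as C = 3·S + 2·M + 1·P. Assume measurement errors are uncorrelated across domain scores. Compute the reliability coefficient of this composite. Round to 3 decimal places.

0.864

Var(C) = 3²·5.1² + 2²·4.3² + 23.8² + 2·[6·5.1·4.3·0.51 + 3·5.1·23.8·0.47 + 2·4.3·23.8·0.56] = 874.49 + 705.745 = 1580.23.
Because errors are independent across components, Cov(Tᵢ,Tⱼ) = Cov(Xᵢ,Xⱼ); the off-diagonal part of the true-score variance is the same as above.
True-score variance = [3²·5.1²·0.65 + 2²·4.3²·0.89 + 23.8²·0.78] + 705.745 = 659.806 + 705.745 = 1365.55.
Reliability = 1365.55 / 1580.23 = 0.864.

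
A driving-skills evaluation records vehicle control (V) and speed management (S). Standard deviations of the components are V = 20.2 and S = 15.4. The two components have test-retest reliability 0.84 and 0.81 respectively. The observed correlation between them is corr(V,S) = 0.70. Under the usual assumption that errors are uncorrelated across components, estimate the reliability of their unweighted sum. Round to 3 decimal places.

0.898

Var(V+S) = 20.2² + 15.4² + 2·[20.2·15.4·0.70] = 645.2 + 435.512 = 1080.71.
With uncorrelated errors the cross-covariances are all true-score covariance, so they carry over unchanged; only the diagonal terms shrink to ρᵢσᵢ².
True-score variance = [20.2²·0.84 + 15.4²·0.81] + 435.512 = 534.853 + 435.512 = 970.365.
Reliability = 970.365 / 1080.71 = 0.898.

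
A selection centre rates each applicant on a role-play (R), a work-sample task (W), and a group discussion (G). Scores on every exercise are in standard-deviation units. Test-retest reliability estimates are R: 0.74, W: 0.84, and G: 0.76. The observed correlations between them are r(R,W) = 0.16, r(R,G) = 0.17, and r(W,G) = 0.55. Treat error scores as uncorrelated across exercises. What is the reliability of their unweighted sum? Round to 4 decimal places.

0.8613

Var(R+W+G) = 3 + 2·[0.16 + 0.17 + 0.55] = 3 + 1.76 = 4.76.
Under uncorrelated errors the observed covariances equal the true-score covariances, so only the own-variance terms attenuate.
True-score variance = [0.74 + 0.84 + 0.76] + 1.76 = 2.34 + 1.76 = 4.1.
Reliability = 4.1 / 4.76 = 0.8613.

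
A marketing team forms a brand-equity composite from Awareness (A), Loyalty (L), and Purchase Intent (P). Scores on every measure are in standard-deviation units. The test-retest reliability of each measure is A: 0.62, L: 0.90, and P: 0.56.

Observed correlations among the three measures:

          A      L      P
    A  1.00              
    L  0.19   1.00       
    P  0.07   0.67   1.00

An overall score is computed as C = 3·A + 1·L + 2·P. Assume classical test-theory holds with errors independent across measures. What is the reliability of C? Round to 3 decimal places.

Var(C) = 3² + 1 + 2² + 2·[3·0.19 + 6·0.07 + 2·0.67] = 14 + 4.66 = 18.66.
Because errors are independent across components, Cov(Tᵢ,Tⱼ) = Cov(Xᵢ,Xⱼ); the off-diagonal part of the true-score variance is the same as above.
True-score variance = [3²·0.62 + 0.90 + 2²·0.56] + 4.66 = 8.72 + 4.66 = 13.38.
Reliability = 13.38 / 18.66 = 0.717.

0.717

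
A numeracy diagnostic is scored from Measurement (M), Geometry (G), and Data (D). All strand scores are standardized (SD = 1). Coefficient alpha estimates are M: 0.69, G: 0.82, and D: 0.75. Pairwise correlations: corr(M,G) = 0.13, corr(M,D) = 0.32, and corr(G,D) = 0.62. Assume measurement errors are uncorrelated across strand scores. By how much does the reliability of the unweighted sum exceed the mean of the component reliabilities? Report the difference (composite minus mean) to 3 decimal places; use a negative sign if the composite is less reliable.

Var(sum) = 3 + 2.14 = 5.14; true-score variance = 2.26 + 2.14 = 4.4; composite reliability = 0.8560.
Mean component reliability = 0.7533.
Difference = 0.8560 − 0.7533 = 0.103.

0.103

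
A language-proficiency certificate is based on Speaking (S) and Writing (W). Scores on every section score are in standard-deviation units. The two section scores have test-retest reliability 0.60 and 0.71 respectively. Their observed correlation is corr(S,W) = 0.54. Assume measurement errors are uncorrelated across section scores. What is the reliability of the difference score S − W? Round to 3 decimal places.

0.250

Var(S−W) = 1 + 1 − 2·0.54 = 2 − 1.08 = 0.92.
With uncorrelated errors the cross-covariances are all true-score covariance, so they carry over unchanged; only the diagonal terms shrink to ρᵢσᵢ².
True-score variance = [0.60 + 0.71] − 1.08 = 1.31 − 1.08 = 0.23.
Reliability = 0.23 / 0.92 = 0.250.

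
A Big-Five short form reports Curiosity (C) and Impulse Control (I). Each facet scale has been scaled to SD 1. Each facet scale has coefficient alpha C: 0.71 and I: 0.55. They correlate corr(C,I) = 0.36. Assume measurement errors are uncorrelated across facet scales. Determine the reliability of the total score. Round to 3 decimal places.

Var(C+I) = 2 + 2·[0.36] = 2 + 0.72 = 2.72.
With uncorrelated errors the cross-covariances are all true-score covariance, so they carry over unchanged; only the diagonal terms shrink to ρᵢσᵢ².
True-score variance = [0.71 + 0.55] + 0.72 = 1.26 + 0.72 = 1.98.
Reliability = 1.98 / 2.72 = 0.728.

0.728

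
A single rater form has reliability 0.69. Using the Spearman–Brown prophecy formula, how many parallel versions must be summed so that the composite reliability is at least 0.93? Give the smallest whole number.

6

k ≥ ρ*(1−ρ₁)/(ρ₁(1−ρ*)) = 0.93·0.31 / (0.69·0.07) = 5.969.
Smallest integer k = 6.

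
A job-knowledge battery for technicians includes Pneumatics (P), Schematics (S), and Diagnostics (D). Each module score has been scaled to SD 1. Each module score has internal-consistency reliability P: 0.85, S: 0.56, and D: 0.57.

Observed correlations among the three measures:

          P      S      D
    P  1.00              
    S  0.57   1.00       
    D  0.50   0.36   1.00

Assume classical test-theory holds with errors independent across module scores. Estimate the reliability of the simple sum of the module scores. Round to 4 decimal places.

Var(P+S+D) = 3 + 2·[0.57 + 0.50 + 0.36] = 3 + 2.86 = 5.86.
Because errors are independent across components, Cov(Tᵢ,Tⱼ) = Cov(Xᵢ,Xⱼ); the off-diagonal part of the true-score variance is the same as above.
True-score variance = [0.85 + 0.56 + 0.57] + 2.86 = 1.98 + 2.86 = 4.84.
Reliability = 4.84 / 5.86 = 0.8259.

0.8259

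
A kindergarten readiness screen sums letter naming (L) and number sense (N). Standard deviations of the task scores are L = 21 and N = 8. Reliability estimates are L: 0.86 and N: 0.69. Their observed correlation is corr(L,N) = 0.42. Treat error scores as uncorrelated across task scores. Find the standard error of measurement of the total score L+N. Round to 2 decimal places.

9.03

Var(total) = 505 + 141.12 = 646.12.
True-score variance = 423.42 + 141.12 = 564.54, so reliability = 0.8737.
Error variance = 646.12 − 564.54 = 81.58; SEM = √81.58 = 9.03.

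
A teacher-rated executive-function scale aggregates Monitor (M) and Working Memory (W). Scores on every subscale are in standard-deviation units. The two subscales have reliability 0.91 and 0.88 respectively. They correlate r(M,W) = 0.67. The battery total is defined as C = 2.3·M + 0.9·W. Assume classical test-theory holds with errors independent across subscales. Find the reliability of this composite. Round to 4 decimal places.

Var(C) = 2.3² + 0.9² + 2·[2.07·0.67] = 6.1 + 2.7738 = 8.8738.
Under uncorrelated errors the observed covariances equal the true-score covariances, so only the own-variance terms attenuate.
True-score variance = [2.3²·0.91 + 0.9²·0.88] + 2.7738 = 5.5267 + 2.7738 = 8.3005.
Reliability = 8.3005 / 8.8738 = 0.9354.

0.9354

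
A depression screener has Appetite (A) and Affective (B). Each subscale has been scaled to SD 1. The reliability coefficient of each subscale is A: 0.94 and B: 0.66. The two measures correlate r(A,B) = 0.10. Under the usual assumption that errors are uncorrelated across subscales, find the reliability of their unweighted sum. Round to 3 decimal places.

0.818

Var(A+B) = 2 + 2·[0.10] = 2 + 0.2 = 2.2.
With uncorrelated errors the cross-covariances are all true-score covariance, so they carry over unchanged; only the diagonal terms shrink to ρᵢσᵢ².
True-score variance = [0.94 + 0.66] + 0.2 = 1.6 + 0.2 = 1.8.
Reliability = 1.8 / 2.2 = 0.818.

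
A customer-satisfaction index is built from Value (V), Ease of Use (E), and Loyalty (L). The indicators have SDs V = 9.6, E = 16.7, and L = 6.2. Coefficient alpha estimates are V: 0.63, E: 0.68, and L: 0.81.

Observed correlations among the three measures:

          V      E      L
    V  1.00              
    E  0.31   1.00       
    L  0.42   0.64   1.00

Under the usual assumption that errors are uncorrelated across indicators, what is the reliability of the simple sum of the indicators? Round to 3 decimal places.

0.811

Var(V+E+L) = 9.6² + 16.7² + 6.2² + 2·[9.6·16.7·0.31 + 9.6·6.2·0.42 + 16.7·6.2·0.64] = 409.49 + 281.926 = 691.416.
Under uncorrelated errors the observed covariances equal the true-score covariances, so only the own-variance terms attenuate.
True-score variance = [9.6²·0.63 + 16.7²·0.68 + 6.2²·0.81] + 281.926 = 278.842 + 281.926 = 560.769.
Reliability = 560.769 / 691.416 = 0.811.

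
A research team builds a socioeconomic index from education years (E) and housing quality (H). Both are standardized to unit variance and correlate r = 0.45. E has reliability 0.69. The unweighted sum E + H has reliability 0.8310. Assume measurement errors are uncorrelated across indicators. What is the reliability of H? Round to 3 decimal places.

Var(E+H) = 2 + 2·0.45 = 2.900.
True-score variance = ρ_E + ρ_H + 2·0.45, so 0.8310 = (0.69 + ρ_H + 0.90) / 2.900.
ρ_H = 0.8310·2.900 − 0.69 − 0.90 = 0.820.

0.820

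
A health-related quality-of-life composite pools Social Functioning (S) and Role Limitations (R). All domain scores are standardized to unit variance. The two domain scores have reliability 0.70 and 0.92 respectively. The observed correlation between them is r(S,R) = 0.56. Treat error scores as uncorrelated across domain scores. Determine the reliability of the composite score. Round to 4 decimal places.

0.8782

Var(S+R) = 2 + 2·[0.56] = 2 + 1.12 = 3.12.
Under uncorrelated errors the observed covariances equal the true-score covariances, so only the own-variance terms attenuate.
True-score variance = [0.70 + 0.92] + 1.12 = 1.62 + 1.12 = 2.74.
Reliability = 2.74 / 3.12 = 0.8782.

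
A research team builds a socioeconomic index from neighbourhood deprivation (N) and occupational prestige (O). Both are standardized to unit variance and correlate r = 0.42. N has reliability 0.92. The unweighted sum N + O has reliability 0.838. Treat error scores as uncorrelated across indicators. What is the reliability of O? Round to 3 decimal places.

Var(N+O) = 2 + 2·0.42 = 2.840.
True-score variance = ρ_N + ρ_O + 2·0.42, so 0.838 = (0.92 + ρ_O + 0.84) / 2.840.
ρ_O = 0.838·2.840 − 0.92 − 0.84 = 0.620.

0.620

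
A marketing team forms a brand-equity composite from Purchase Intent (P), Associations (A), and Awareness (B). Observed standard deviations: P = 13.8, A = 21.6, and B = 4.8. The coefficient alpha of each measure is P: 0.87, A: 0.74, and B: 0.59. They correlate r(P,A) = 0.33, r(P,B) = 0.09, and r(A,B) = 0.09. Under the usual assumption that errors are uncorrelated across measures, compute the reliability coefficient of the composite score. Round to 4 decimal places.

Var(P+A+B) = 13.8² + 21.6² + 4.8² + 2·[13.8·21.6·0.33 + 13.8·4.8·0.09 + 21.6·4.8·0.09] = 680.04 + 227.318 = 907.358.
Under uncorrelated errors the observed covariances equal the true-score covariances, so only the own-variance terms attenuate.
True-score variance = [13.8²·0.87 + 21.6²·0.74 + 4.8²·0.59] + 227.318 = 524.531 + 227.318 = 751.849.
Reliability = 751.849 / 907.358 = 0.8286.

0.8286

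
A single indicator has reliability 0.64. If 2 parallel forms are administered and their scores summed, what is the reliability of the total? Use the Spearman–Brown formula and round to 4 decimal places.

ρ_k = kρ / (1 + (k−1)ρ) = 2·0.64 / (1 + 1·0.64) = 1.280 / 1.640 = 0.7805.

0.7805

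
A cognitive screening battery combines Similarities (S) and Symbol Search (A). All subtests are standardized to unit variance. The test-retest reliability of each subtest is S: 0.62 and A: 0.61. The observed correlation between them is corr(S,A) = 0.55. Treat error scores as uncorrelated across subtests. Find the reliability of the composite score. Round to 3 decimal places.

0.752

Var(S+A) = 2 + 2·[0.55] = 2 + 1.1 = 3.1.
Because errors are independent across components, Cov(Tᵢ,Tⱼ) = Cov(Xᵢ,Xⱼ); the off-diagonal part of the true-score variance is the same as above.
True-score variance = [0.62 + 0.61] + 1.1 = 1.23 + 1.1 = 2.33.
Reliability = 2.33 / 3.1 = 0.752.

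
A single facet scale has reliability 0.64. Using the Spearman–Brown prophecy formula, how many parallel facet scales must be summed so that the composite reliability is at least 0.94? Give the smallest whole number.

k ≥ ρ*(1−ρ₁)/(ρ₁(1−ρ*)) = 0.94·0.36 / (0.64·0.06) = 8.812.
Smallest integer k = 9.

9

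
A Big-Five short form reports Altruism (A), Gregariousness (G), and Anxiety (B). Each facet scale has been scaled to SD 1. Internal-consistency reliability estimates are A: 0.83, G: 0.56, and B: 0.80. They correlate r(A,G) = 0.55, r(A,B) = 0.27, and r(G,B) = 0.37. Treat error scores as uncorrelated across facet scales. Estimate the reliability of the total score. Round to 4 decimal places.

Var(A+G+B) = 3 + 2·[0.55 + 0.27 + 0.37] = 3 + 2.38 = 5.38.
Because errors are independent across components, Cov(Tᵢ,Tⱼ) = Cov(Xᵢ,Xⱼ); the off-diagonal part of the true-score variance is the same as above.
True-score variance = [0.83 + 0.56 + 0.80] + 2.38 = 2.19 + 2.38 = 4.57.
Reliability = 4.57 / 5.38 = 0.8494.

0.8494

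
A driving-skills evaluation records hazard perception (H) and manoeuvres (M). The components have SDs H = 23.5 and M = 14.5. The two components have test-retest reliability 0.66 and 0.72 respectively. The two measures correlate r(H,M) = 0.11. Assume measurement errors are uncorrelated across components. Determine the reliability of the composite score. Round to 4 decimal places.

Var(H+M) = 23.5² + 14.5² + 2·[23.5·14.5·0.11] = 762.5 + 74.965 = 837.465.
With uncorrelated errors the cross-covariances are all true-score covariance, so they carry over unchanged; only the diagonal terms shrink to ρᵢσᵢ².
True-score variance = [23.5²·0.66 + 14.5²·0.72] + 74.965 = 515.865 + 74.965 = 590.83.
Reliability = 590.83 / 837.465 = 0.7055.

0.7055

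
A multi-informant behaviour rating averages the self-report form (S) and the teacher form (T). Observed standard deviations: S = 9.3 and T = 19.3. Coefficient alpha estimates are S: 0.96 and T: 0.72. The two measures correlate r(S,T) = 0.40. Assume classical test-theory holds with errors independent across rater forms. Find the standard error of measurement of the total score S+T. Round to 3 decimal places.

10.381

Var(total) = 458.98 + 143.592 = 602.572.
True-score variance = 351.223 + 143.592 = 494.815, so reliability = 0.8212.
Error variance = 602.572 − 494.815 = 107.757; SEM = √107.757 = 10.381.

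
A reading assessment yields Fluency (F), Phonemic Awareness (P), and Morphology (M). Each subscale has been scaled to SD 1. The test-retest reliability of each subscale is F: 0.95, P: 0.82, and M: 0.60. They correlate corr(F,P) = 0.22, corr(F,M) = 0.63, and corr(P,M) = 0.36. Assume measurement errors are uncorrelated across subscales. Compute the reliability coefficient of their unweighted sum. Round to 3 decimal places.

Var(F+P+M) = 3 + 2·[0.22 + 0.63 + 0.36] = 3 + 2.42 = 5.42.
Because errors are independent across components, Cov(Tᵢ,Tⱼ) = Cov(Xᵢ,Xⱼ); the off-diagonal part of the true-score variance is the same as above.
True-score variance = [0.95 + 0.82 + 0.60] + 2.42 = 2.37 + 2.42 = 4.79.
Reliability = 4.79 / 5.42 = 0.884.

0.884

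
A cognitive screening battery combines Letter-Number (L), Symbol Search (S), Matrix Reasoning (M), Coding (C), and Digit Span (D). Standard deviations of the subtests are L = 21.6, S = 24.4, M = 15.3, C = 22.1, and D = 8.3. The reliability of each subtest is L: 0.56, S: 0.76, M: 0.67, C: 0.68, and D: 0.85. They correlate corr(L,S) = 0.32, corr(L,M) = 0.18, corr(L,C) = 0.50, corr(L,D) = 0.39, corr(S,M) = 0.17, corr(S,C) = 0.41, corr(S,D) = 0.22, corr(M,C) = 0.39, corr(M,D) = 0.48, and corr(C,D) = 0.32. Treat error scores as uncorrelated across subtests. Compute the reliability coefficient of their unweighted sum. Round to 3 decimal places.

0.855

Var(L+S+M+C+D) = 21.6² + 24.4² + 15.3² + 22.1² + 8.3² + 2·[21.6·24.4·0.32 + 21.6·15.3·0.18 + 21.6·22.1·0.50 + 21.6·8.3·0.39 + 24.4·15.3·0.17 + 24.4·22.1·0.41 + 24.4·8.3·0.22 + 15.3·22.1·0.39 + 15.3·8.3·0.48 + 22.1·8.3·0.32] = 1853.31 + 2234.74 = 4088.05.
With uncorrelated errors the cross-covariances are all true-score covariance, so they carry over unchanged; only the diagonal terms shrink to ρᵢσᵢ².
True-score variance = [21.6²·0.56 + 24.4²·0.76 + 15.3²·0.67 + 22.1²·0.68 + 8.3²·0.85] + 2234.74 = 1261.26 + 2234.74 = 3496.
Reliability = 3496 / 4088.05 = 0.855.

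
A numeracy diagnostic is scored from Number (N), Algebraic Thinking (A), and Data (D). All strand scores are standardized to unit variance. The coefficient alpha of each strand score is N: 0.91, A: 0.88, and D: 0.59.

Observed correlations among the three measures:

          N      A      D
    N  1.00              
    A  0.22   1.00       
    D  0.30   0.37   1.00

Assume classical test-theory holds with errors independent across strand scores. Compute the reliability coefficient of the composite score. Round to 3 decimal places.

Var(N+A+D) = 3 + 2·[0.22 + 0.30 + 0.37] = 3 + 1.78 = 4.78.
Under uncorrelated errors the observed covariances equal the true-score covariances, so only the own-variance terms attenuate.
True-score variance = [0.91 + 0.88 + 0.59] + 1.78 = 2.38 + 1.78 = 4.16.
Reliability = 4.16 / 4.78 = 0.870.

0.870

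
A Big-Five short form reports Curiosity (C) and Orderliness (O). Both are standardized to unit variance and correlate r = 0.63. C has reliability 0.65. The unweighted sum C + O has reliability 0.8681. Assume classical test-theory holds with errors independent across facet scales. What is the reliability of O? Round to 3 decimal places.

Var(C+O) = 2 + 2·0.63 = 3.260.
True-score variance = ρ_C + ρ_O + 2·0.63, so 0.8681 = (0.65 + ρ_O + 1.26) / 3.260.
ρ_O = 0.8681·3.260 − 0.65 − 1.26 = 0.920.

0.920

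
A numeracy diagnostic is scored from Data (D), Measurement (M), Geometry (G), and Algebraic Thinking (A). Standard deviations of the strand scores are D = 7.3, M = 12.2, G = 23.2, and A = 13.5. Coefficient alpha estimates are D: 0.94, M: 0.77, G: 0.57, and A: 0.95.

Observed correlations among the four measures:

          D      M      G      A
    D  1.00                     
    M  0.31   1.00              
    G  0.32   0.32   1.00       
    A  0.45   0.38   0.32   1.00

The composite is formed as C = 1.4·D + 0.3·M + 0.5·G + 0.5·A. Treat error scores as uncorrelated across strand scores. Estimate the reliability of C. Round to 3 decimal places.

Var(C) = 1.4²·7.3² + 0.3²·12.2² + 0.5²·23.2² + 0.5²·13.5² + 2·[0.42·7.3·12.2·0.31 + 0.7·7.3·23.2·0.32 + 0.7·7.3·13.5·0.45 + 0.15·12.2·23.2·0.32 + 0.15·12.2·13.5·0.38 + 0.25·23.2·13.5·0.32] = 297.966 + 257.211 = 555.177.
With uncorrelated errors the cross-covariances are all true-score covariance, so they carry over unchanged; only the diagonal terms shrink to ρᵢσᵢ².
True-score variance = [1.4²·7.3²·0.94 + 0.3²·12.2²·0.77 + 0.5²·23.2²·0.57 + 0.5²·13.5²·0.95] + 257.211 = 228.48 + 257.211 = 485.69.
Reliability = 485.69 / 555.177 = 0.875.

0.875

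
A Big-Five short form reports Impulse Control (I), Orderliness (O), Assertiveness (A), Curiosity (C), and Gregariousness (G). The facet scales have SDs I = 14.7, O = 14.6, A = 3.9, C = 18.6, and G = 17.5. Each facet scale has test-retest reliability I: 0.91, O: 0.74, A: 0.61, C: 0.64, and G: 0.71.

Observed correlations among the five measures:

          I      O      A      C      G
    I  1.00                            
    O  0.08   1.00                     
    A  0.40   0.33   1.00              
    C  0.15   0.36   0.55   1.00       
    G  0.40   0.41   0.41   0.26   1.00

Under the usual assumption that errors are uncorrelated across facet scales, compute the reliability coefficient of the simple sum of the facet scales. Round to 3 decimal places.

Var(I+O+A+C+G) = 14.7² + 14.6² + 3.9² + 18.6² + 17.5² + 2·[14.7·14.6·0.08 + 14.7·3.9·0.40 + 14.7·18.6·0.15 + 14.7·17.5·0.40 + 14.6·3.9·0.33 + 14.6·18.6·0.36 + 14.6·17.5·0.41 + 3.9·18.6·0.55 + 3.9·17.5·0.41 + 18.6·17.5·0.26] = 1096.67 + 1115.66 = 2212.33.
Because errors are independent across components, Cov(Tᵢ,Tⱼ) = Cov(Xᵢ,Xⱼ); the off-diagonal part of the true-score variance is the same as above.
True-score variance = [14.7²·0.91 + 14.6²·0.74 + 3.9²·0.61 + 18.6²·0.64 + 17.5²·0.71] + 1115.66 = 802.51 + 1115.66 = 1918.17.
Reliability = 1918.17 / 2212.33 = 0.867.

0.867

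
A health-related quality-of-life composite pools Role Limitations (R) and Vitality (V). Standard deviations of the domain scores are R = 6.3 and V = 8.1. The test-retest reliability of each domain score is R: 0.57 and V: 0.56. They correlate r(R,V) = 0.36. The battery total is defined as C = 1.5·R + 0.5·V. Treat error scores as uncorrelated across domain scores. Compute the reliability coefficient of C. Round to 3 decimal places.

Var(C) = 1.5²·6.3² + 0.5²·8.1² + 2·[0.75·6.3·8.1·0.36] = 105.705 + 27.5562 = 133.261.
Under uncorrelated errors the observed covariances equal the true-score covariances, so only the own-variance terms attenuate.
True-score variance = [1.5²·6.3²·0.57 + 0.5²·8.1²·0.56] + 27.5562 = 60.0878 + 27.5562 = 87.644.
Reliability = 87.644 / 133.261 = 0.658.

0.658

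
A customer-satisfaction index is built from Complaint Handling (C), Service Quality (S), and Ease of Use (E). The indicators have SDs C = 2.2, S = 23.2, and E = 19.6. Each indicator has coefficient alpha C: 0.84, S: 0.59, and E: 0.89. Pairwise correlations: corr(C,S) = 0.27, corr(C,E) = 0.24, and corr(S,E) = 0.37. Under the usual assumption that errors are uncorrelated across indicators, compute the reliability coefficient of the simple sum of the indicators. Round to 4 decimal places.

Var(C+S+E) = 2.2² + 23.2² + 19.6² + 2·[2.2·23.2·0.27 + 2.2·19.6·0.24 + 23.2·19.6·0.37] = 927.24 + 384.752 = 1311.99.
Under uncorrelated errors the observed covariances equal the true-score covariances, so only the own-variance terms attenuate.
True-score variance = [2.2²·0.84 + 23.2²·0.59 + 19.6²·0.89] + 384.752 = 663.53 + 384.752 = 1048.28.
Reliability = 1048.28 / 1311.99 = 0.7990.

0.7990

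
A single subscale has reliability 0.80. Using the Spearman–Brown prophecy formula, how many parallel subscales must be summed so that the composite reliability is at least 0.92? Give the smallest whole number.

k ≥ ρ*(1−ρ₁)/(ρ₁(1−ρ*)) = 0.92·0.20 / (0.80·0.08) = 2.875.
Smallest integer k = 3.

3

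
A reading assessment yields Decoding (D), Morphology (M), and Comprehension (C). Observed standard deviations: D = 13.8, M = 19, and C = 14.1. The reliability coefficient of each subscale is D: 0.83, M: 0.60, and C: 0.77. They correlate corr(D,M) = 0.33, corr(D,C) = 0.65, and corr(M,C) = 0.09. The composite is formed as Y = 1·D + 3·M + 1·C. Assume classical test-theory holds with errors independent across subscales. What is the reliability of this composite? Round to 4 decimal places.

0.6975

Var(Y) = 13.8² + 3²·19² + 14.1² + 2·[3·13.8·19·0.33 + 13.8·14.1·0.65 + 3·19·14.1·0.09] = 3638.25 + 916.776 = 4555.03.
With uncorrelated errors the cross-covariances are all true-score covariance, so they carry over unchanged; only the diagonal terms shrink to ρᵢσᵢ².
True-score variance = [13.8²·0.83 + 3²·19²·0.60 + 14.1²·0.77] + 916.776 = 2260.55 + 916.776 = 3177.32.
Reliability = 3177.32 / 4555.03 = 0.6975.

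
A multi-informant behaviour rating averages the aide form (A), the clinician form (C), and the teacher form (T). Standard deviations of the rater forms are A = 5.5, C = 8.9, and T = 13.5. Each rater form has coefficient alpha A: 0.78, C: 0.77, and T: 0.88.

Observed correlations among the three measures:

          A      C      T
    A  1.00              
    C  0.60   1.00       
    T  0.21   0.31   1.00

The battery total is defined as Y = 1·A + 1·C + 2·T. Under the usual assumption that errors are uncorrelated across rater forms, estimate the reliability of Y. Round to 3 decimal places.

0.899

Var(Y) = 5.5² + 8.9² + 2²·13.5² + 2·[5.5·8.9·0.60 + 2·5.5·13.5·0.21 + 2·8.9·13.5·0.31] = 838.46 + 270.096 = 1108.56.
Because errors are independent across components, Cov(Tᵢ,Tⱼ) = Cov(Xᵢ,Xⱼ); the off-diagonal part of the true-score variance is the same as above.
True-score variance = [5.5²·0.78 + 8.9²·0.77 + 2²·13.5²·0.88] + 270.096 = 726.107 + 270.096 = 996.203.
Reliability = 996.203 / 1108.56 = 0.899.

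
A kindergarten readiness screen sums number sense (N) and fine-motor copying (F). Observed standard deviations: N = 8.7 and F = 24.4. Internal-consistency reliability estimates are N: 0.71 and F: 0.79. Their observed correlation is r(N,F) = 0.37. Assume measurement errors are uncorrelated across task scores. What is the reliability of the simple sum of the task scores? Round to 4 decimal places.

0.8225

Var(N+F) = 8.7² + 24.4² + 2·[8.7·24.4·0.37] = 671.05 + 157.087 = 828.137.
Because errors are independent across components, Cov(Tᵢ,Tⱼ) = Cov(Xᵢ,Xⱼ); the off-diagonal part of the true-score variance is the same as above.
True-score variance = [8.7²·0.71 + 24.4²·0.79] + 157.087 = 524.074 + 157.087 = 681.161.
Reliability = 681.161 / 828.137 = 0.8225.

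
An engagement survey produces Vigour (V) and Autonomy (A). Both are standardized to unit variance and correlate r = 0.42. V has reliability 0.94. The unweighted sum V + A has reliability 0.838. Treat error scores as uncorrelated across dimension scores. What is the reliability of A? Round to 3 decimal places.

0.600

Var(V+A) = 2 + 2·0.42 = 2.840.
True-score variance = ρ_V + ρ_A + 2·0.42, so 0.838 = (0.94 + ρ_A + 0.84) / 2.840.
ρ_A = 0.838·2.840 − 0.94 − 0.84 = 0.600.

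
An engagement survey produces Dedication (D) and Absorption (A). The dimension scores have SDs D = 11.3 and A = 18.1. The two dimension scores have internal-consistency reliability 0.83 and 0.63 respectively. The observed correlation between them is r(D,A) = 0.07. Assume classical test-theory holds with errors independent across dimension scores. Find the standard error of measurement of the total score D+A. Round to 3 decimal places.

11.955

Var(total) = 455.3 + 28.6342 = 483.934.
True-score variance = 312.377 + 28.6342 = 341.011, so reliability = 0.7047.
Error variance = 483.934 − 341.011 = 142.923; SEM = √142.923 = 11.955.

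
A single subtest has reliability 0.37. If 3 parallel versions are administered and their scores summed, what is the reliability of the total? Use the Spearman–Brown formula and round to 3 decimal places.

0.638

ρ_k = kρ / (1 + (k−1)ρ) = 3·0.37 / (1 + 2·0.37) = 1.110 / 1.740 = 0.638.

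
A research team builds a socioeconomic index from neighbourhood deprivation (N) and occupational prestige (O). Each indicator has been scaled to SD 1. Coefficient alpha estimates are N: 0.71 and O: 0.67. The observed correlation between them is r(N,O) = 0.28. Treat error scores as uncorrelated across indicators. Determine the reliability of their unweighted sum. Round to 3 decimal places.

0.758

Var(N+O) = 2 + 2·[0.28] = 2 + 0.56 = 2.56.
Because errors are independent across components, Cov(Tᵢ,Tⱼ) = Cov(Xᵢ,Xⱼ); the off-diagonal part of the true-score variance is the same as above.
True-score variance = [0.71 + 0.67] + 0.56 = 1.38 + 0.56 = 1.94.
Reliability = 1.94 / 2.56 = 0.758.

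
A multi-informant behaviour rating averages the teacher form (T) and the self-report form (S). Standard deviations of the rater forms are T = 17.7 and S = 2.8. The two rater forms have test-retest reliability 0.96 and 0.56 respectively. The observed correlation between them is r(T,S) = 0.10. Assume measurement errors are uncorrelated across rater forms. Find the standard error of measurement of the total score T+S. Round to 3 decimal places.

Var(total) = 321.13 + 9.912 = 331.042.
True-score variance = 305.149 + 9.912 = 315.061, so reliability = 0.9517.
Error variance = 331.042 − 315.061 = 15.9812; SEM = √15.9812 = 3.998.

3.998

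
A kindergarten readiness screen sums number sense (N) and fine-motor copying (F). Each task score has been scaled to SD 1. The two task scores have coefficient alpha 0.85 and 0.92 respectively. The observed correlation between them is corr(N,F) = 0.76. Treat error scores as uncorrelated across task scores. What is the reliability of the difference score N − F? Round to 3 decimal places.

Var(N−F) = 1 + 1 − 2·0.76 = 2 − 1.52 = 0.48.
With uncorrelated errors the cross-covariances are all true-score covariance, so they carry over unchanged; only the diagonal terms shrink to ρᵢσᵢ².
True-score variance = [0.85 + 0.92] − 1.52 = 1.77 − 1.52 = 0.25.
Reliability = 0.25 / 0.48 = 0.521.

0.521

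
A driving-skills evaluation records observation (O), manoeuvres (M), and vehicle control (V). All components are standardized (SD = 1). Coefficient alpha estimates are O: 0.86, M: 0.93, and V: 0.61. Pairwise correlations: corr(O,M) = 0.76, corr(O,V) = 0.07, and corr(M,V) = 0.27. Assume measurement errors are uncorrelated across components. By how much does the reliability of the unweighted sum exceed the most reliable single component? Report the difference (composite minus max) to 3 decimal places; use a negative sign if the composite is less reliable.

Var(sum) = 3 + 2.2 = 5.2; true-score variance = 2.4 + 2.2 = 4.6; composite reliability = 0.8846.
Max component reliability = 0.9300.
Difference = 0.8846 − 0.9300 = -0.045.

-0.045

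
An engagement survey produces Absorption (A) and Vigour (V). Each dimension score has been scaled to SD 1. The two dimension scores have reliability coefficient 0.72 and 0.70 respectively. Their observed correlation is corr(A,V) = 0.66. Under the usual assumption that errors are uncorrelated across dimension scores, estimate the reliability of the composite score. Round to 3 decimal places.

0.825

Var(A+V) = 2 + 2·[0.66] = 2 + 1.32 = 3.32.
With uncorrelated errors the cross-covariances are all true-score covariance, so they carry over unchanged; only the diagonal terms shrink to ρᵢσᵢ².
True-score variance = [0.72 + 0.70] + 1.32 = 1.42 + 1.32 = 2.74.
Reliability = 2.74 / 3.32 = 0.825.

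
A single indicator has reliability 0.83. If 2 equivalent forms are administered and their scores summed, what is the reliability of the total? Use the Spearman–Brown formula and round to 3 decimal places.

ρ_k = kρ / (1 + (k−1)ρ) = 2·0.83 / (1 + 1·0.83) = 1.660 / 1.830 = 0.907.

0.907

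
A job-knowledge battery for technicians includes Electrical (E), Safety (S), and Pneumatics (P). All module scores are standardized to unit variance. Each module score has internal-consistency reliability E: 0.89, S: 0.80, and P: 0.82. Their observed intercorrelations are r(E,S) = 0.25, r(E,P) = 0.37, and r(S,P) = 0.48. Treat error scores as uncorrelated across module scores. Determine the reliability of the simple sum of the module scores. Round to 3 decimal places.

0.906

Var(E+S+P) = 3 + 2·[0.25 + 0.37 + 0.48] = 3 + 2.2 = 5.2.
Because errors are independent across components, Cov(Tᵢ,Tⱼ) = Cov(Xᵢ,Xⱼ); the off-diagonal part of the true-score variance is the same as above.
True-score variance = [0.89 + 0.80 + 0.82] + 2.2 = 2.51 + 2.2 = 4.71.
Reliability = 4.71 / 5.2 = 0.906.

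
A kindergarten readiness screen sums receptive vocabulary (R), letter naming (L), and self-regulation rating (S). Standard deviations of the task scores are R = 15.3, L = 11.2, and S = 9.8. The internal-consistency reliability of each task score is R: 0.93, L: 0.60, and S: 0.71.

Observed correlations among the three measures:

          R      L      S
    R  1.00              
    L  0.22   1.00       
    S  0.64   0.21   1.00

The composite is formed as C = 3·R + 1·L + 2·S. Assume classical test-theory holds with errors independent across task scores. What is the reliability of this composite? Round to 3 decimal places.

Var(C) = 3²·15.3² + 11.2² + 2²·9.8² + 2·[3·15.3·11.2·0.22 + 6·15.3·9.8·0.64 + 2·11.2·9.8·0.21] = 2616.41 + 1469.93 = 4086.34.
Because errors are independent across components, Cov(Tᵢ,Tⱼ) = Cov(Xᵢ,Xⱼ); the off-diagonal part of the true-score variance is the same as above.
True-score variance = [3²·15.3²·0.93 + 11.2²·0.60 + 2²·9.8²·0.71] + 1469.93 = 2307.35 + 1469.93 = 3777.28.
Reliability = 3777.28 / 4086.34 = 0.924.

0.924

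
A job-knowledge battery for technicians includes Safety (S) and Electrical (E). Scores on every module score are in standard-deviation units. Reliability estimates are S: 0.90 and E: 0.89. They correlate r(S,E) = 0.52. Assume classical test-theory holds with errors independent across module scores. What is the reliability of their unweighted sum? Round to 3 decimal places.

Var(S+E) = 2 + 2·[0.52] = 2 + 1.04 = 3.04.
With uncorrelated errors the cross-covariances are all true-score covariance, so they carry over unchanged; only the diagonal terms shrink to ρᵢσᵢ².
True-score variance = [0.90 + 0.89] + 1.04 = 1.79 + 1.04 = 2.83.
Reliability = 2.83 / 3.04 = 0.931.

0.931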